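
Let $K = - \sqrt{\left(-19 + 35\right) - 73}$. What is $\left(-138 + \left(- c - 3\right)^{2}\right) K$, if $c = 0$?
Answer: $129 i \sqrt{57} \approx 973.93 i$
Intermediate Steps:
$K = - i \sqrt{57}$ ($K = - \sqrt{16 - 73} = - \sqrt{-57} = - i \sqrt{57} \approx - 7.5498 i$)
$\left(-138 + \left(- c - 3\right)^{2}\right) K = \left(-138 + \left(\left(-1\right) 0 - 3\right)^{2}\right) \left(- i \sqrt{57}\right) = \left(-138 + \left(0 - 3\right)^{2}\right) \left(- i \sqrt{57}\right) = \left(-138 + \left(-3\right)^{2}\right) \left(- i \sqrt{57}\right) = \left(-138 + 9\right) \left(- i \sqrt{57}\right) = - 129 \left(- i \sqrt{57}\right) = 129 i \sqrt{57}$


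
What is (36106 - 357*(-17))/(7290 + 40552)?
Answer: 42175/47842 ≈ 0.88155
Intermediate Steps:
(36106 - 357*(-17))/(7290 + 40552) = (36106 + 6069)/47842 = 42175*(1/47842) = 42175/47842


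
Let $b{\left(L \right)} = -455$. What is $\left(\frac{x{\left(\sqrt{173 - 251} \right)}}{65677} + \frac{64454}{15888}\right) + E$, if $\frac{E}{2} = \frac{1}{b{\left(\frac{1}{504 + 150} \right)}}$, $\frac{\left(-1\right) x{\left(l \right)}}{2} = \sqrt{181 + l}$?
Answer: $\frac{14647397}{3614520} - \frac{2 \sqrt{181 + i \sqrt{78}}}{65677} \approx 4.052 - 9.9923 \cdot 10^{-6} i$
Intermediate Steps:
$x{\left(l \right)} = - 2 \sqrt{181 + l}$
$E = - \frac{2}{455}$ ($E = \frac{2}{-455} = 2 \left(- \frac{1}{455}\right) = - \frac{2}{455} \approx -0.0043956$)
$\left(\frac{x{\left(\sqrt{173 - 251} \right)}}{65677} + \frac{64454}{15888}\right) + E = \left(\frac{\left(-2\right) \sqrt{181 + \sqrt{173 - 251}}}{65677} + \frac{64454}{15888}\right) - \frac{2}{455} = \left(- 2 \sqrt{181 + \sqrt{-78}} \cdot \frac{1}{65677} + 64454 \cdot \frac{1}{15888}\right) - \frac{2}{455} = \left(- 2 \sqrt{181 + i \sqrt{78}} \cdot \frac{1}{65677} + \frac{32227}{7944}\right) - \frac{2}{455} = \left(- \frac{2 \sqrt{181 + i \sqrt{78}}}{65677} + \frac{32227}{7944}\right) - \frac{2}{455} = \left(\frac{32227}{7944} - \frac{2 \sqrt{181 + i \sqrt{78}}}{65677}\right) - \frac{2}{455} = \frac{14647397}{3614520} - \frac{2 \sqrt{181 + i \sqrt{78}}}{65677}$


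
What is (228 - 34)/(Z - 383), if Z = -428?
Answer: -194/811 ≈ -0.23921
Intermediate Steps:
(228 - 34)/(Z - 383) = (228 - 34)/(-428 - 383) = 194/(-811) = 194*(-1/811) = -194/811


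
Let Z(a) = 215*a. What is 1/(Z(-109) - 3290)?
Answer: -1/26725 ≈ -3.7418e-5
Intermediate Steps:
1/(Z(-109) - 3290) = 1/(215*(-109) - 3290) = 1/(-23435 - 3290) = 1/(-26725) = -1/26725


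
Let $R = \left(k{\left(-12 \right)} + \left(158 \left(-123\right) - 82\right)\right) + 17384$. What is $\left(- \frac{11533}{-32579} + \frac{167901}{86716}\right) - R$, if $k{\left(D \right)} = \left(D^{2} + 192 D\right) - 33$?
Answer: $\frac{12225116581607}{2825120564} \approx 4327.3$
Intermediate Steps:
$k{\left(D \right)} = -33 + D^{2} + 192 D$
$R = -4325$ ($R = \left(\left(-33 + \left(-12\right)^{2} + 192 \left(-12\right)\right) + \left(158 \left(-123\right) - 82\right)\right) + 17384 = \left(\left(-33 + 144 - 2304\right) - 19516\right) + 17384 = \left(-2193 - 19516\right) + 17384 = -21709 + 17384 = -4325$)
$\left(- \frac{11533}{-32579} + \frac{167901}{86716}\right) - R = \left(- \frac{11533}{-32579} + \frac{167901}{86716}\right) - -4325 = \left(\left(-11533\right) \left(- \frac{1}{32579}\right) + 167901 \cdot \frac{1}{86716}\right) + 4325 = \left(\frac{11533}{32579} + \frac{167901}{86716}\right) + 4325 = \frac{6470142307}{2825120564} + 4325 = \frac{12225116581607}{2825120564}$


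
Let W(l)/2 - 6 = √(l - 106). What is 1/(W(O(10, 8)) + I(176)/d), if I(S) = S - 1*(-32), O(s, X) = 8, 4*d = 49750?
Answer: 1858883875/82976725014 - 4331359375*I*√2/165953450028 ≈ 0.022402 - 0.036911*I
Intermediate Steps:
d = 24875/2 (d = (¼)*49750 = 24875/2 ≈ 12438.)
I(S) = 32 + S (I(S) = S + 32 = 32 + S)
W(l) = 12 + 2*√(-106 + l) (W(l) = 12 + 2*√(l - 106) = 12 + 2*√(-106 + l))
1/(W(O(10, 8)) + I(176)/d) = 1/((12 + 2*√(-106 + 8)) + (32 + 176)/(24875/2)) = 1/((12 + 2*√(-98)) + 208*(2/24875)) = 1/((12 + 2*(7*I*√2)) + 416/24875) = 1/((12 + 14*I*√2) + 416/24875) = 1/(298916/24875 + 14*I*√2)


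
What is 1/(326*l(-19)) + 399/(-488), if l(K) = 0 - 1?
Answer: -65281/79544 ≈ -0.82069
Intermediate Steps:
l(K) = -1
1/(326*l(-19)) + 399/(-488) = 1/(326*(-1)) + 399/(-488) = (1/326)*(-1) + 399*(-1/488) = -1/326 - 399/488 = -65281/79544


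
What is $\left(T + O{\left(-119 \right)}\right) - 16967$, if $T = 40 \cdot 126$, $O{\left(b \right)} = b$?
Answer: $-12046$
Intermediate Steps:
$T = 5040$
$\left(T + O{\left(-119 \right)}\right) - 16967 = \left(5040 - 119\right) - 16967 = 4921 - 16967 = -12046$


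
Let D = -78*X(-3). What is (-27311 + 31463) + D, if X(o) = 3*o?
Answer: 4854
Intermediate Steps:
D = 702 (D = -234*(-3) = -78*(-9) = 702)
(-27311 + 31463) + D = (-27311 + 31463) + 702 = 4152 + 702 = 4854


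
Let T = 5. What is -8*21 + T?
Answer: -163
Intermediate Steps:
-8*21 + T = -8*21 + 5 = -168 + 5 = -163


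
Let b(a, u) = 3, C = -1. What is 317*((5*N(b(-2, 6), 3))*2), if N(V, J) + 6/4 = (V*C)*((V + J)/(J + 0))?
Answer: -23775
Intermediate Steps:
N(V, J) = -3/2 - V*(J + V)/J (N(V, J) = -3/2 + (V*(-1))*((V + J)/(J + 0)) = -3/2 + (-V)*((J + V)/J) = -3/2 - V*(J + V)/J)
317*((5*N(b(-2, 6), 3))*2) = 317*((5*(-3/2 - 1*3 - 1*3**2/3))*2) = 317*((5*(-3/2 - 3 - 1*1/3*9))*2) = 317*((5*(-3/2 - 3 - 3))*2) = 317*((5*(-15/2))*2) = 317*(-75/2*2) = 317*(-75) = -23775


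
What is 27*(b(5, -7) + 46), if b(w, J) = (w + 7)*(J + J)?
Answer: -3294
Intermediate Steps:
b(w, J) = 2*J*(7 + w) (b(w, J) = (7 + w)*(2*J) = 2*J*(7 + w))
27*(b(5, -7) + 46) = 27*(2*(-7)*(7 + 5) + 46) = 27*(2*(-7)*12 + 46) = 27*(-168 + 46) = 27*(-122) = -3294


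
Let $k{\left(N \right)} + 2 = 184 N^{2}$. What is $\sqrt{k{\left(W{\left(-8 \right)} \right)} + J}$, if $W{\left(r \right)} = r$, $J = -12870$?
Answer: $2 i \sqrt{274} \approx 33.106 i$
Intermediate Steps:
$k{\left(N \right)} = -2 + 184 N^{2}$
$\sqrt{k{\left(W{\left(-8 \right)} \right)} + J} = \sqrt{\left(-2 + 184 \left(-8\right)^{2}\right) - 12870} = \sqrt{\left(-2 + 184 \cdot 64\right) - 12870} = \sqrt{\left(-2 + 11776\right) - 12870} = \sqrt{11774 - 12870} = \sqrt{-1096} = 2 i \sqrt{274}$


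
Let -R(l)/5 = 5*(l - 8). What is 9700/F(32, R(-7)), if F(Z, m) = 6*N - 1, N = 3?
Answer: 9700/17 ≈ 570.59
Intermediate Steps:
R(l) = 200 - 25*l (R(l) = -25*(l - 8) = -25*(-8 + l) = -5*(-40 + 5*l) = 200 - 25*l)
F(Z, m) = 17 (F(Z, m) = 6*3 - 1 = 18 - 1 = 17)
9700/F(32, R(-7)) = 9700/17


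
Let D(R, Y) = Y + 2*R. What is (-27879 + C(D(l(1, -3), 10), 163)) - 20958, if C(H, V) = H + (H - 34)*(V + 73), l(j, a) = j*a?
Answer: -55913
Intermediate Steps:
l(j, a) = a*j
C(H, V) = H + (-34 + H)*(73 + V)
(-27879 + C(D(l(1, -3), 10), 163)) - 20958 = (-27879 + (-2482 - 34*163 + 74*(10 + 2*(-3*1)) + (10 + 2*(-3*1))*163)) - 20958 = (-27879 + (-2482 - 5542 + 74*(10 + 2*(-3)) + (10 + 2*(-3))*163)) - 20958 = (-27879 + (-2482 - 5542 + 74*(10 - 6) + (10 - 6)*163)) - 20958 = (-27879 + (-2482 - 5542 + 74*4 + 4*163)) - 20958 = (-27879 + (-2482 - 5542 + 296 + 652)) - 20958 = (-27879 - 7076) - 20958 = -34955 - 20958 = -55913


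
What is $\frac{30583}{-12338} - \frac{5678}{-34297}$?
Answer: $- \frac{978849987}{423156386} \approx -2.3132$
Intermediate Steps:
$\frac{30583}{-12338} - \frac{5678}{-34297} = 30583 \left(- \frac{1}{12338}\right) - - \frac{5678}{34297} = - \frac{30583}{12338} + \frac{5678}{34297} = - \frac{978849987}{423156386}$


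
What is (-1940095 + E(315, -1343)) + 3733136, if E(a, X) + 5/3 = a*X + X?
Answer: 4105954/3 ≈ 1.3687e+6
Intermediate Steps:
E(a, X) = -5/3 + X + X*a (E(a, X) = -5/3 + (a*X + X) = -5/3 + (X*a + X) = -5/3 + (X + X*a) = -5/3 + X + X*a)
(-1940095 + E(315, -1343)) + 3733136 = (-1940095 + (-5/3 - 1343 - 1343*315)) + 3733136 = (-1940095 + (-5/3 - 1343 - 423045)) + 3733136 = (-1940095 - 1273169/3) + 3733136 = -7093454/3 + 3733136 = 4105954/3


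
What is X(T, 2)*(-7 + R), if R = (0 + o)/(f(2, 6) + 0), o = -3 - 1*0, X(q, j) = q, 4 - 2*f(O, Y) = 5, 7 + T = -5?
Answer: 12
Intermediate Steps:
T = -12 (T = -7 - 5 = -12)
f(O, Y) = -½ (f(O, Y) = 2 - ½*5 = 2 - 5/2 = -½)
o = -3 (o = -3 + 0 = -3)
R = 6 (R = (0 - 3)/(-½ + 0) = -3/(-½) = -3*(-2) = 6)
X(T, 2)*(-7 + R) = -12*(-7 + 6) = -12*(-1) = 12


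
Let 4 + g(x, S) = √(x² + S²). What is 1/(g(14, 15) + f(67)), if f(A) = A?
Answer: 63/3548 - √421/3548 ≈ 0.011973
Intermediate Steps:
g(x, S) = -4 + √(S² + x²) (g(x, S) = -4 + √(x² + S²) = -4 + √(S² + x²))
1/(g(14, 15) + f(67)) = 1/((-4 + √(15² + 14²)) + 67) = 1/((-4 + √(225 + 196)) + 67) = 1/((-4 + √421) + 67) = 1/(63 + √421)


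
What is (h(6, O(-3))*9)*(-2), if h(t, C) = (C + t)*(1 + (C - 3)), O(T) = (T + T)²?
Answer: -25704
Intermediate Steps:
O(T) = 4*T² (O(T) = (2*T)² = 4*T²)
h(t, C) = (-2 + C)*(C + t) (h(t, C) = (C + t)*(1 + (-3 + C)) = (C + t)*(-2 + C) = (-2 + C)*(C + t))
(h(6, O(-3))*9)*(-2) = (((4*(-3)²)² - 8*(-3)² - 2*6 + (4*(-3)²)*6)*9)*(-2) = (((4*9)² - 8*9 - 12 + (4*9)*6)*9)*(-2) = ((36² - 2*36 - 12 + 36*6)*9)*(-2) = ((1296 - 72 - 12 + 216)*9)*(-2) = (1428*9)*(-2) = 12852*(-2) = -25704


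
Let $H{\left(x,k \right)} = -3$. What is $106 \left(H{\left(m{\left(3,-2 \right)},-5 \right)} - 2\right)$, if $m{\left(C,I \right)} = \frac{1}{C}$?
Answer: $-530$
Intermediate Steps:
$106 \left(H{\left(m{\left(3,-2 \right)},-5 \right)} - 2\right) = 106 \left(-3 - 2\right) = 106 \left(-5\right) = -530$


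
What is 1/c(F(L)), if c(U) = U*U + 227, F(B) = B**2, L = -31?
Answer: 1/923748 ≈ 1.0825e-6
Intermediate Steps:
c(U) = 227 + U**2 (c(U) = U**2 + 227 = 227 + U**2)
1/c(F(L)) = 1/(227 + ((-31)**2)**2) = 1/(227 + 961**2) = 1/(227 + 923521) = 1/923748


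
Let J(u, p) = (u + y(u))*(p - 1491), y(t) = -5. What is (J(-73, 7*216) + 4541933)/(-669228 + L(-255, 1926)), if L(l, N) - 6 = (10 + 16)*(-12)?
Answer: -4540295/669534 ≈ -6.7813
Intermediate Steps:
L(l, N) = -306 (L(l, N) = 6 + (10 + 16)*(-12) = 6 + 26*(-12) = 6 - 312 = -306)
J(u, p) = (-1491 + p)*(-5 + u) (J(u, p) = (u - 5)*(p - 1491) = (-5 + u)*(-1491 + p) = (-1491 + p)*(-5 + u))
(J(-73, 7*216) + 4541933)/(-669228 + L(-255, 1926)) = ((7455 - 1491*(-73) - 35*216 + (7*216)*(-73)) + 4541933)/(-669228 - 306) = ((7455 + 108843 - 5*1512 + 1512*(-73)) + 4541933)/(-669534) = ((7455 + 108843 - 7560 - 110376) + 4541933)*(-1/669534) = (-1638 + 4541933)*(-1/669534) = 4540295*(-1/669534) = -4540295/669534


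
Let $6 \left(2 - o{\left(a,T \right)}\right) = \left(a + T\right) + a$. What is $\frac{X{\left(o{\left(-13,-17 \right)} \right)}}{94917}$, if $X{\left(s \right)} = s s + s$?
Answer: $\frac{3355}{3417012} \approx 0.00098185$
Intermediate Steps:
$o{\left(a,T \right)} = 2 - \frac{a}{3} - \frac{T}{6}$ ($o{\left(a,T \right)} = 2 - \frac{\left(a + T\right) + a}{6} = 2 - \frac{\left(T + a\right) + a}{6} = 2 - \frac{T + 2 a}{6} = 2 - \left(\frac{a}{3} + \frac{T}{6}\right) = 2 - \frac{a}{3} - \frac{T}{6}$)
$X{\left(s \right)} = s + s^{2}$ ($X{\left(s \right)} = s^{2} + s = s + s^{2}$)
$\frac{X{\left(o{\left(-13,-17 \right)} \right)}}{94917} = \frac{\left(2 - - \frac{13}{3} - - \frac{17}{6}\right) \left(1 - - \frac{55}{6}\right)}{94917} = \left(2 + \frac{13}{3} + \frac{17}{6}\right) \left(1 + \left(2 + \frac{13}{3} + \frac{17}{6}\right)\right) \frac{1}{94917} = \frac{55 \left(1 + \frac{55}{6}\right)}{6} \cdot \frac{1}{94917} = \frac{55}{6} \cdot \frac{61}{6} \cdot \frac{1}{94917} = \frac{3355}{36} \cdot \frac{1}{94917} = \frac{3355}{3417012}$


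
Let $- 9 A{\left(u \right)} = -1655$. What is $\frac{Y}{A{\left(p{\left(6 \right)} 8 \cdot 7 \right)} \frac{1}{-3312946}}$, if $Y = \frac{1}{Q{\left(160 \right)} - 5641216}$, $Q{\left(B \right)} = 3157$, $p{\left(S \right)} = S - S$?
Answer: $\frac{473278}{148110915} \approx 0.0031954$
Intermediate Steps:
$p{\left(S \right)} = 0$
$A{\left(u \right)} = \frac{1655}{9}$ ($A{\left(u \right)} = \left(- \frac{1}{9}\right) \left(-1655\right) = \frac{1655}{9}$)
$Y = - \frac{1}{5638059}$ ($Y = \frac{1}{3157 - 5641216} = \frac{1}{-5638059} = - \frac{1}{5638059} \approx -1.7737 \cdot 10^{-7}$)
$\frac{Y}{A{\left(p{\left(6 \right)} 8 \cdot 7 \right)} \frac{1}{-3312946}} = - \frac{1}{5638059 \frac{1655}{9 \left(-3312946\right)}} = - \frac{1}{5638059 \cdot \frac{1655}{9} \left(- \frac{1}{3312946}\right)} = - \frac{1}{5638059 \left(- \frac{1655}{29816514}\right)} = \left(- \frac{1}{5638059}\right) \left(- \frac{29816514}{1655}\right) = \frac{473278}{148110915}$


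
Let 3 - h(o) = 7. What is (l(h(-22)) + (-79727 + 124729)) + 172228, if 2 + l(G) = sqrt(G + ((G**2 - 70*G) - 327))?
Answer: 217228 + I*sqrt(35) ≈ 2.1723e+5 + 5.9161*I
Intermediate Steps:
h(o) = -4 (h(o) = 3 - 1*7 = 3 - 7 = -4)
l(G) = -2 + sqrt(-327 + G**2 - 69*G) (l(G) = -2 + sqrt(G + ((G**2 - 70*G) - 327)) = -2 + sqrt(G + (-327 + G**2 - 70*G)) = -2 + sqrt(-327 + G**2 - 69*G))
(l(h(-22)) + (-79727 + 124729)) + 172228 = ((-2 + sqrt(-327 + (-4)**2 - 69*(-4))) + (-79727 + 124729)) + 172228 = ((-2 + sqrt(-327 + 16 + 276)) + 45002) + 172228 = ((-2 + sqrt(-35)) + 45002) + 172228 = ((-2 + I*sqrt(35)) + 45002) + 172228 = (45000 + I*sqrt(35)) + 172228 = 217228 + I*sqrt(35)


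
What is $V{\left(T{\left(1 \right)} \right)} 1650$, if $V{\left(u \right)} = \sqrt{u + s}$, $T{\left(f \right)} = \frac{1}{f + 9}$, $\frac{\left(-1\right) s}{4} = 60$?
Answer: $165 i \sqrt{23990} \approx 25556.0 i$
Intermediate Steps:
$s = -240$ ($s = \left(-4\right) 60 = -240$)
$T{\left(f \right)} = \frac{1}{9 + f}$
$V{\left(u \right)} = \sqrt{-240 + u}$ ($V{\left(u \right)} = \sqrt{u - 240} = \sqrt{-240 + u}$)
$V{\left(T{\left(1 \right)} \right)} 1650 = \sqrt{-240 + \frac{1}{9 + 1}} \cdot 1650 = \sqrt{-240 + \frac{1}{10}} \cdot 1650 = \sqrt{- \frac{2399}{10}} \cdot 1650 = \frac{i \sqrt{23990}}{10} \cdot 1650 = 165 i \sqrt{23990}$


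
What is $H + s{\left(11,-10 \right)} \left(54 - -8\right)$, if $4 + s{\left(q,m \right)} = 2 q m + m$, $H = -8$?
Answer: $-14516$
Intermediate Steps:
$s{\left(q,m \right)} = -4 + m + 2 m q$ ($s{\left(q,m \right)} = -4 + \left(2 q m + m\right) = -4 + \left(2 m q + m\right) = -4 + \left(m + 2 m q\right) = -4 + m + 2 m q$)
$H + s{\left(11,-10 \right)} \left(54 - -8\right) = -8 + \left(-4 - 10 + 2 \left(-10\right) 11\right) \left(54 - -8\right) = -8 + \left(-4 - 10 - 220\right) \left(54 + 8\right) = -8 - 14508 = -14516$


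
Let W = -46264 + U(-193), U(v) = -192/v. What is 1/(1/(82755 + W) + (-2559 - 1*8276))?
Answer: -7042955/76310417232 ≈ -9.2293e-5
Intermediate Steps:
W = -8928760/193 (W = -46264 - 192/(-193) = -46264 - 192*(-1/193) = -46264 + 192/193 = -8928760/193 ≈ -46263.)
1/(1/(82755 + W) + (-2559 - 1*8276)) = 1/(1/(82755 - 8928760/193) + (-2559 - 1*8276)) = 1/(1/(7042955/193) + (-2559 - 8276)) = 1/(193/7042955 - 10835) = 1/(-76310417232/7042955) = -7042955/76310417232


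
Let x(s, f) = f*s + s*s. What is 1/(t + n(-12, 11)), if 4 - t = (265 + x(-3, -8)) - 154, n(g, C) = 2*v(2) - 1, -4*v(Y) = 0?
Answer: -1/141 ≈ -0.0070922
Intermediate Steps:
v(Y) = 0 (v(Y) = -1/4*0 = 0)
n(g, C) = -1 (n(g, C) = 2*0 - 1 = 0 - 1 = -1)
x(s, f) = s**2 + f*s (x(s, f) = f*s + s**2 = s**2 + f*s)
t = -140 (t = 4 - ((265 - 3*(-8 - 3)) - 154) = 4 - ((265 - 3*(-11)) - 154) = 4 - ((265 + 33) - 154) = 4 - (298 - 154) = 4 - 1*144 = 4 - 144 = -140)
1/(t + n(-12, 11)) = 1/(-140 - 1) = 1/(-141) = -1/141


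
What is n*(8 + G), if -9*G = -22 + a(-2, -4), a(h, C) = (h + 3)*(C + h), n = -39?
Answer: -1300/3 ≈ -433.33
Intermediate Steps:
a(h, C) = (3 + h)*(C + h)
G = 28/9 (G = -(-22 + ((-2)² + 3*(-4) + 3*(-2) - 4*(-2)))/9 = -(-22 + (4 - 12 - 6 + 8))/9 = -(-22 - 6)/9 = -⅑*(-28) = 28/9 ≈ 3.1111)
n*(8 + G) = -39*(8 + 28/9) = -39*100/9 = -1300/3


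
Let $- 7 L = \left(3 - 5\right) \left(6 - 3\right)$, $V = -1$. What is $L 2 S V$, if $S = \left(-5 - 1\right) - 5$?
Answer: $\frac{132}{7} \approx 18.857$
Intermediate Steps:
$L = \frac{6}{7}$ ($L = - \frac{\left(3 - 5\right) \left(6 - 3\right)}{7} = - \frac{\left(-2\right) 3}{7} = \left(- \frac{1}{7}\right) \left(-6\right) = \frac{6}{7} \approx 0.85714$)
$S = -11$ ($S = -6 - 5 = -11$)
$L 2 S V = \frac{6 \cdot 2 \left(-11\right) \left(-1\right)}{7} = \frac{6 \left(\left(-22\right) \left(-1\right)\right)}{7} = \frac{6}{7} \cdot 22 = \frac{132}{7}$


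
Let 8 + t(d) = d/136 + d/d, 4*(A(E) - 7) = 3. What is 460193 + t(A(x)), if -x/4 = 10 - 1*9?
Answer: 250341215/544 ≈ 4.6019e+5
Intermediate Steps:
x = -4 (x = -4*(10 - 1*9) = -4*(10 - 9) = -4*1 = -4)
A(E) = 31/4 (A(E) = 7 + (¼)*3 = 7 + ¾ = 31/4)
t(d) = -7 + d/136 (t(d) = -8 + (d/136 + d/d) = -8 + (d*(1/136) + 1) = -8 + (d/136 + 1) = -8 + (1 + d/136) = -7 + d/136)
460193 + t(A(x)) = 460193 + (-7 + (1/136)*(31/4)) = 460193 + (-7 + 31/544) = 460193 - 3777/544 = 250341215/544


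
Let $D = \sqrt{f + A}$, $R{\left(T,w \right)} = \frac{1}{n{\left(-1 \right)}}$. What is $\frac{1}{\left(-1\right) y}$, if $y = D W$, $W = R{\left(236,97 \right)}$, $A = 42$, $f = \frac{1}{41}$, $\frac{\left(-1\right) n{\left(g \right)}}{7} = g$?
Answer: $- \frac{7 \sqrt{70643}}{1723} \approx -1.0798$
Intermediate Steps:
$n{\left(g \right)} = - 7 g$
$f = \frac{1}{41} \approx 0.02439$
$R{\left(T,w \right)} = \frac{1}{7}$ ($R{\left(T,w \right)} = \frac{1}{\left(-7\right) \left(-1\right)} = \frac{1}{7}$)
$D = \frac{\sqrt{70643}}{41}$ ($D = \sqrt{\frac{1}{41} + 42} = \sqrt{\frac{1723}{41}} = \frac{\sqrt{70643}}{41} \approx 6.4826$)
$W = \frac{1}{7} \approx 0.14286$
$y = \frac{\sqrt{70643}}{287}$ ($y = \frac{\sqrt{70643}}{41} \cdot \frac{1}{7} = \frac{\sqrt{70643}}{287} \approx 0.92609$)
$\frac{1}{\left(-1\right) y} = \frac{1}{\left(-1\right) \frac{\sqrt{70643}}{287}} = \frac{1}{\left(- \frac{1}{287}\right) \sqrt{70643}} = - \frac{7 \sqrt{70643}}{1723}$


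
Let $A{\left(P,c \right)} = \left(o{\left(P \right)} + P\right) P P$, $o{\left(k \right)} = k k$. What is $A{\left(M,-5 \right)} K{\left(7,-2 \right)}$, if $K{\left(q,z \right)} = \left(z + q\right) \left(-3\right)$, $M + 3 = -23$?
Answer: $-6591000$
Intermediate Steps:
$M = -26$ ($M = -3 - 23 = -26$)
$o{\left(k \right)} = k^{2}$
$A{\left(P,c \right)} = P^{2} \left(P + P^{2}\right)$ ($A{\left(P,c \right)} = \left(P^{2} + P\right) P P = \left(P + P^{2}\right) P^{2} = P^{2} \left(P + P^{2}\right)$)
$K{\left(q,z \right)} = - 3 q - 3 z$ ($K{\left(q,z \right)} = \left(q + z\right) \left(-3\right) = - 3 q - 3 z$)
$A{\left(M,-5 \right)} K{\left(7,-2 \right)} = \left(-26\right)^{3} \left(1 - 26\right) \left(\left(-3\right) 7 - -6\right) = \left(-17576\right) \left(-25\right) \left(-21 + 6\right) = 439400 \left(-15\right) = -6591000$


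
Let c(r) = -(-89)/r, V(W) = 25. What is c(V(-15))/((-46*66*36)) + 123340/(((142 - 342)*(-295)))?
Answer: 67401793/32242320 ≈ 2.0905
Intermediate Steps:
c(r) = 89/r
c(V(-15))/((-46*66*36)) + 123340/(((142 - 342)*(-295))) = (89/25)/((-46*66*36)) + 123340/(((142 - 342)*(-295))) = (89*(1/25))/((-3036*36)) + 123340/((-200*(-295))) = (89/25)/(-109296) + 123340/59000 = (89/25)*(-1/109296) + 123340*(1/59000) = -89/2732400 + 6167/2950 = 67401793/32242320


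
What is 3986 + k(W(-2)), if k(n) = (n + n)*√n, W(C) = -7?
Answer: 3986 - 14*I*√7 ≈ 3986.0 - 37.041*I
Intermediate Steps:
k(n) = 2*n^(3/2) (k(n) = (2*n)*√n = 2*n^(3/2))
3986 + k(W(-2)) = 3986 + 2*(-7)^(3/2) = 3986 + 2*(-7*I*√7) = 3986 - 14*I*√7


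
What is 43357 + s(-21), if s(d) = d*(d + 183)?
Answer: 39955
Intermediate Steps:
s(d) = d*(183 + d)
43357 + s(-21) = 43357 - 21*(183 - 21) = 43357 - 21*162 = 43357 - 3402 = 39955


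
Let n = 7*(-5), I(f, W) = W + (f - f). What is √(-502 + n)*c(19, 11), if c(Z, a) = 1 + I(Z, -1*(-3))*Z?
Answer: 58*I*√537 ≈ 1344.0*I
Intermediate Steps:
I(f, W) = W (I(f, W) = W + 0 = W)
n = -35
c(Z, a) = 1 + 3*Z (c(Z, a) = 1 + (-1*(-3))*Z = 1 + 3*Z)
√(-502 + n)*c(19, 11) = √(-502 - 35)*(1 + 3*19) = √(-537)*(1 + 57) = (I*√537)*58 = 58*I*√537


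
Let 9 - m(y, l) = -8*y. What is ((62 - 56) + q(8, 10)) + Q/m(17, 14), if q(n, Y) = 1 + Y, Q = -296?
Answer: 2169/145 ≈ 14.959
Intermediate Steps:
m(y, l) = 9 + 8*y (m(y, l) = 9 - (-8)*y = 9 + 8*y)
((62 - 56) + q(8, 10)) + Q/m(17, 14) = ((62 - 56) + (1 + 10)) - 296/(9 + 8*17) = (6 + 11) - 296/(9 + 136) = 17 - 296/145 = 2169/145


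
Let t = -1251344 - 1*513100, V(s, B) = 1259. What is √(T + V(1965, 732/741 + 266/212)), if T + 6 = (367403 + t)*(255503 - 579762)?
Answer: 2*√113250779718 ≈ 6.7306e+5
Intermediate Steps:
t = -1764444 (t = -1251344 - 513100 = -1764444)
T = 453003117613 (T = -6 + (367403 - 1764444)*(255503 - 579762) = -6 - 1397041*(-324259) = -6 + 453003117619 = 453003117613)
√(T + V(1965, 732/741 + 266/212)) = √(453003117613 + 1259) = √453003118872 = 2*√113250779718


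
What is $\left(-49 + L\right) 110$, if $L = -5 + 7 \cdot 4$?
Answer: $-2860$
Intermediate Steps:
$L = 23$ ($L = -5 + 28 = 23$)
$\left(-49 + L\right) 110 = \left(-49 + 23\right) 110 = \left(-26\right) 110 = -2860$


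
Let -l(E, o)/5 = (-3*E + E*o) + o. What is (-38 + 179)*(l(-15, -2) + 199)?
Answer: -23406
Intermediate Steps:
l(E, o) = -5*o + 15*E - 5*E*o (l(E, o) = -5*((-3*E + E*o) + o) = -5*(o - 3*E + E*o) = -5*o + 15*E - 5*E*o)
(-38 + 179)*(l(-15, -2) + 199) = (-38 + 179)*((-5*(-2) + 15*(-15) - 5*(-15)*(-2)) + 199) = 141*((10 - 225 - 150) + 199) = 141*(-365 + 199) = 141*(-166) = -23406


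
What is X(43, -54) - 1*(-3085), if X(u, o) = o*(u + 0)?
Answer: 763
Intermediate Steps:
X(u, o) = o*u
X(43, -54) - 1*(-3085) = -54*43 - 1*(-3085) = -2322 + 3085 = 763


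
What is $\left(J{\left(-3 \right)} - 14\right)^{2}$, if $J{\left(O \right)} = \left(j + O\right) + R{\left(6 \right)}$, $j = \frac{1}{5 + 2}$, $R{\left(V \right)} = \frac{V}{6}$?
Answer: $\frac{12321}{49} \approx 251.45$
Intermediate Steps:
$R{\left(V \right)} = \frac{V}{6}$ ($R{\left(V \right)} = V \frac{1}{6} = \frac{V}{6}$)
$j = \frac{1}{7} \approx 0.14286$
$J{\left(O \right)} = \frac{8}{7} + O$ ($J{\left(O \right)} = \left(\frac{1}{7} + O\right) + \frac{1}{6} \cdot 6 = \left(\frac{1}{7} + O\right) + 1 = \frac{8}{7} + O$)
$\left(J{\left(-3 \right)} - 14\right)^{2} = \left(\left(\frac{8}{7} - 3\right) - 14\right)^{2} = \left(- \frac{13}{7} - 14\right)^{2} = \left(- \frac{111}{7}\right)^{2} = \frac{12321}{49}$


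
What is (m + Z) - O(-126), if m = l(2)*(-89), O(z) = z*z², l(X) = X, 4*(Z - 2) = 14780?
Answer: 2003895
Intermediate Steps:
Z = 3697 (Z = 2 + (¼)*14780 = 2 + 3695 = 3697)
O(z) = z³
m = -178 (m = 2*(-89) = -178)
(m + Z) - O(-126) = (-178 + 3697) - 1*(-126)³ = 3519 - 1*(-2000376) = 3519 + 2000376 = 2003895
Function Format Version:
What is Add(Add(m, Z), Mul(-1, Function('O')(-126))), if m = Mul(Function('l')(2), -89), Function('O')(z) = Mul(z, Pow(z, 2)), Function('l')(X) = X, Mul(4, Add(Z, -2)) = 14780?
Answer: 2003895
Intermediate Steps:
Z = 3697 (Z = Add(2, Mul(Rational(1, 4), 14780)) = Add(2, 3695) = 3697)
Function('O')(z) = Pow(z, 3)
m = -178 (m = Mul(2, -89) = -178)
Add(Add(m, Z), Mul(-1, Function('O')(-126))) = Add(Add(-178, 3697), Mul(-1, Pow(-126, 3))) = Add(3519, Mul(-1, -2000376)) = Add(3519, 2000376) = 2003895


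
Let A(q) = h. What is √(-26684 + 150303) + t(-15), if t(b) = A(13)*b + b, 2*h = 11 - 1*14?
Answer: 15/2 + √123619 ≈ 359.09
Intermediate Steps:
h = -3/2 (h = (11 - 1*14)/2 = (11 - 14)/2 = (½)*(-3) = -3/2 ≈ -1.5000)
A(q) = -3/2
t(b) = -b/2 (t(b) = -3*b/2 + b = -b/2)
√(-26684 + 150303) + t(-15) = √(-26684 + 150303) - ½*(-15) = √123619 + 15/2 = 15/2 + √123619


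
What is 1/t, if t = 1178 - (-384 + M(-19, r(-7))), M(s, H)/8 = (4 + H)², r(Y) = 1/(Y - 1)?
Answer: 8/11535 ≈ 0.00069354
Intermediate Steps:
r(Y) = 1/(-1 + Y)
M(s, H) = 8*(4 + H)²
t = 11535/8 (t = 1178 - (-384 + 8*(4 + 1/(-1 - 7))²) = 1178 - (-384 + 8*(4 + 1/(-8))²) = 1178 - (-384 + 8*(4 - ⅛)²) = 1178 - (-384 + 8*(31/8)²) = 1178 - (-384 + 8*(961/64)) = 1178 - (-384 + 961/8) = 1178 - 1*(-2111/8) = 1178 + 2111/8 = 11535/8 ≈ 1441.9)
1/t = 1/(11535/8) = 8/11535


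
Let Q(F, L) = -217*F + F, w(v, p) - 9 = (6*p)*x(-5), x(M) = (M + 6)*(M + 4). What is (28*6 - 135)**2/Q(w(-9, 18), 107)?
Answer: 11/216 ≈ 0.050926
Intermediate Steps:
x(M) = (4 + M)*(6 + M) (x(M) = (6 + M)*(4 + M) = (4 + M)*(6 + M))
w(v, p) = 9 - 6*p (w(v, p) = 9 + (6*p)*(24 + (-5)**2 + 10*(-5)) = 9 + (6*p)*(24 + 25 - 50) = 9 + (6*p)*(-1) = 9 - 6*p)
Q(F, L) = -216*F
(28*6 - 135)**2/Q(w(-9, 18), 107) = (28*6 - 135)**2/((-216*(9 - 6*18))) = (168 - 135)**2/((-216*(9 - 108))) = 33**2/((-216*(-99))) = 1089/21384 = 1089*(1/21384) = 11/216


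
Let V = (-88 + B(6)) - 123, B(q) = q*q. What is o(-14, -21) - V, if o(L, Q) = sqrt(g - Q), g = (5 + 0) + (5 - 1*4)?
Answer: 175 + 3*sqrt(3) ≈ 180.20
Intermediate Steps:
B(q) = q**2
g = 6 (g = 5 + (5 - 4) = 5 + 1 = 6)
o(L, Q) = sqrt(6 - Q)
V = -175 (V = (-88 + 6**2) - 123 = (-88 + 36) - 123 = -52 - 123 = -175)
o(-14, -21) - V = sqrt(6 - 1*(-21)) - 1*(-175) = sqrt(6 + 21) + 175 = sqrt(27) + 175 = 3*sqrt(3) + 175 = 175 + 3*sqrt(3)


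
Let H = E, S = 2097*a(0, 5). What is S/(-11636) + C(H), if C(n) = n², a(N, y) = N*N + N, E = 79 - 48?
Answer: 961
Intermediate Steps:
E = 31
a(N, y) = N + N² (a(N, y) = N² + N = N + N²)
S = 0 (S = 2097*(0*(1 + 0)) = 2097*(0*1) = 2097*0 = 0)
H = 31
S/(-11636) + C(H) = 0/(-11636) + 31² = 0*(-1/11636) + 961 = 0 + 961 = 961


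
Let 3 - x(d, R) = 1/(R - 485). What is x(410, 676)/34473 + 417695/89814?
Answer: 305588724777/65707353578 ≈ 4.6508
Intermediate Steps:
x(d, R) = 3 - 1/(-485 + R) (x(d, R) = 3 - 1/(R - 485) = 3 - 1/(-485 + R))
x(410, 676)/34473 + 417695/89814 = ((-1456 + 3*676)/(-485 + 676))/34473 + 417695/89814 = ((-1456 + 2028)/191)*(1/34473) + 417695*(1/89814) = ((1/191)*572)*(1/34473) + 417695/89814 = (572/191)*(1/34473) + 417695/89814 = 572/6584343 + 417695/89814 = 305588724777/65707353578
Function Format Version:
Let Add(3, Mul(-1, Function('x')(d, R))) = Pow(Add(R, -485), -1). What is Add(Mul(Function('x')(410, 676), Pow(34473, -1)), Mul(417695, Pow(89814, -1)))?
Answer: Rational(305588724777, 65707353578) ≈ 4.6508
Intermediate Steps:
Function('x')(d, R) = Add(3, Mul(-1, Pow(Add(-485, R), -1))) (Function('x')(d, R) = Add(3, Mul(-1, Pow(Add(R, -485), -1))) = Add(3, Mul(-1, Pow(Add(-485, R), -1))))
Add(Mul(Function('x')(410, 676), Pow(34473, -1)), Mul(417695, Pow(89814, -1))) = Add(Mul(Mul(Pow(Add(-485, 676), -1), Add(-1456, Mul(3, 676))), Pow(34473, -1)), Mul(417695, Pow(89814, -1))) = Add(Mul(Mul(Pow(191, -1), Add(-1456, 2028)), Rational(1, 34473)), Mul(417695, Rational(1, 89814))) = Add(Mul(Mul(Rational(1, 191), 572), Rational(1, 34473)), Rational(417695, 89814)) = Add(Mul(Rational(572, 191), Rational(1, 34473)), Rational(417695, 89814)) = Add(Rational(572, 6584343), Rational(417695, 89814)) = Rational(305588724777, 65707353578)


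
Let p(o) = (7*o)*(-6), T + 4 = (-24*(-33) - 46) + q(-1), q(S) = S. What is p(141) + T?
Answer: -5181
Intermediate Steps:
T = 741 (T = -4 + ((-24*(-33) - 46) - 1) = -4 + ((792 - 46) - 1) = -4 + (746 - 1) = -4 + 745 = 741)
p(o) = -42*o
p(141) + T = -42*141 + 741 = -5922 + 741 = -5181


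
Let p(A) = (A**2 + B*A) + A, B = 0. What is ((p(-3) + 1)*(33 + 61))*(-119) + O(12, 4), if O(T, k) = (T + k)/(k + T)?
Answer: -78301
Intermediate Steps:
p(A) = A + A**2 (p(A) = (A**2 + 0*A) + A = (A**2 + 0) + A = A**2 + A = A + A**2)
O(T, k) = 1 (O(T, k) = (T + k)/(T + k) = 1)
((p(-3) + 1)*(33 + 61))*(-119) + O(12, 4) = ((-3*(1 - 3) + 1)*(33 + 61))*(-119) + 1 = ((-3*(-2) + 1)*94)*(-119) + 1 = ((6 + 1)*94)*(-119) + 1 = (7*94)*(-119) + 1 = 658*(-119) + 1 = -78302 + 1 = -78301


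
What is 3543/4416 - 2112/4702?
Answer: 1222099/3460672 ≈ 0.35314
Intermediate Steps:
3543/4416 - 2112/4702 = 3543*(1/4416) - 2112*1/4702 = 1181/1472 - 1056/2351 = 1222099/3460672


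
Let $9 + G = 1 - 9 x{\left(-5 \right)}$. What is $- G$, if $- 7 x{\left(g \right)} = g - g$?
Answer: $8$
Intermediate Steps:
$x{\left(g \right)} = 0$ ($x{\left(g \right)} = - \frac{g - g}{7} = \left(- \frac{1}{7}\right) 0 = 0$)
$G = -8$ ($G = -9 + \left(1 - 0\right) = -9 + \left(1 + 0\right) = -9 + 1 = -8$)
$- G = \left(-1\right) \left(-8\right) = 8$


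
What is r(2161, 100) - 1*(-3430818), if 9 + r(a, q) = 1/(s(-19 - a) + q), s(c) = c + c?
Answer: 14615246339/4260 ≈ 3.4308e+6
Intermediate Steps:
s(c) = 2*c
r(a, q) = -9 + 1/(-38 + q - 2*a) (r(a, q) = -9 + 1/(2*(-19 - a) + q) = -9 + 1/((-38 - 2*a) + q) = -9 + 1/(-38 + q - 2*a))
r(2161, 100) - 1*(-3430818) = (343 - 9*100 + 18*2161)/(-38 + 100 - 2*2161) - 1*(-3430818) = (343 - 900 + 38898)/(-38 + 100 - 4322) + 3430818 = 38341/(-4260) + 3430818 = -1/4260*38341 + 3430818 = -38341/4260 + 3430818 = 14615246339/4260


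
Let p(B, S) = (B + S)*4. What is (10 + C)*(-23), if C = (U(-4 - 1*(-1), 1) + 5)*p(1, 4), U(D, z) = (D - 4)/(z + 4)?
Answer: -1886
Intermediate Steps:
U(D, z) = (-4 + D)/(4 + z)
p(B, S) = 4*B + 4*S
C = 72 (C = ((-4 + (-4 - 1*(-1)))/(4 + 1) + 5)*(4*1 + 4*4) = ((-4 + (-4 + 1))/5 + 5)*(4 + 16) = ((-4 - 3)/5 + 5)*20 = ((⅕)*(-7) + 5)*20 = (-7/5 + 5)*20 = (18/5)*20 = 72)
(10 + C)*(-23) = (10 + 72)*(-23) = 82*(-23) = -1886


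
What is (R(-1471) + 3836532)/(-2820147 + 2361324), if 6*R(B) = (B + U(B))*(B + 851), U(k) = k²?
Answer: 219608368/458823 ≈ 478.63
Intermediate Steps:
R(B) = (851 + B)*(B + B²)/6 (R(B) = ((B + B²)*(B + 851))/6 = ((B + B²)*(851 + B))/6 = ((851 + B)*(B + B²))/6 = (851 + B)*(B + B²)/6)
(R(-1471) + 3836532)/(-2820147 + 2361324) = ((⅙)*(-1471)*(851 + (-1471)² + 852*(-1471)) + 3836532)/(-2820147 + 2361324) = ((⅙)*(-1471)*(851 + 2163841 - 1253292) + 3836532)/(-458823) = ((⅙)*(-1471)*911400 + 3836532)*(-1/458823) = (-223444900 + 3836532)*(-1/458823) = -219608368*(-1/458823) = 219608368/458823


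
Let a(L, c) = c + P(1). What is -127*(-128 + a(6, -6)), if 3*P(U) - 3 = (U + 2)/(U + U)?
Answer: 33655/2 ≈ 16828.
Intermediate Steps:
P(U) = 1 + (2 + U)/(6*U) (P(U) = 1 + ((U + 2)/(U + U))/3 = 1 + ((2 + U)/((2*U)))/3 = 1 + ((2 + U)*(1/(2*U)))/3 = 1 + ((2 + U)/(2*U))/3 = 1 + (2 + U)/(6*U))
a(L, c) = 3/2 + c (a(L, c) = c + (⅙)*(2 + 7*1)/1 = c + (⅙)*1*(2 + 7) = c + (⅙)*1*9 = c + 3/2 = 3/2 + c)
-127*(-128 + a(6, -6)) = -127*(-128 + (3/2 - 6)) = -127*(-128 - 9/2) = -127*(-265/2) = 33655/2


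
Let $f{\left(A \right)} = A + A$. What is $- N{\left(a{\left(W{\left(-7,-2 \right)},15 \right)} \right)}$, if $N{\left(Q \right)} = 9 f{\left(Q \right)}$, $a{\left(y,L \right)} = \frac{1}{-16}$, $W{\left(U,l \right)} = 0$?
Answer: $\frac{9}{8} \approx 1.125$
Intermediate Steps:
$f{\left(A \right)} = 2 A$
$a{\left(y,L \right)} = - \frac{1}{16}$
$N{\left(Q \right)} = 18 Q$ ($N{\left(Q \right)} = 9 \cdot 2 Q = 18 Q$)
$- N{\left(a{\left(W{\left(-7,-2 \right)},15 \right)} \right)} = - \frac{18 \left(-1\right)}{16} = \left(-1\right) \left(- \frac{9}{8}\right) = \frac{9}{8}$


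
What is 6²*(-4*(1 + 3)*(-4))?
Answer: 2304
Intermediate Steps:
6²*(-4*(1 + 3)*(-4)) = 36*(-4*4*(-4)) = 36*(-16*(-4)) = 36*64 = 2304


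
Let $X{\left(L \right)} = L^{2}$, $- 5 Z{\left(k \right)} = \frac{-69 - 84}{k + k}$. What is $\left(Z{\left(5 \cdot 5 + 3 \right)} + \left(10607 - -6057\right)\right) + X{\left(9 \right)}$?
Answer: $\frac{4688753}{280} \approx 16746.0$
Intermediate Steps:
$Z{\left(k \right)} = \frac{153}{10 k}$ ($Z{\left(k \right)} = - \frac{\left(-69 - 84\right) \frac{1}{k + k}}{5} = - \frac{\left(-153\right) \frac{1}{2 k}}{5} = - \frac{\left(- \frac{153}{2}\right) \frac{1}{k}}{5} = \frac{153}{10 k}$)
$\left(Z{\left(5 \cdot 5 + 3 \right)} + \left(10607 - -6057\right)\right) + X{\left(9 \right)} = \left(\frac{153}{10 \left(5 \cdot 5 + 3\right)} + \left(10607 - -6057\right)\right) + 9^{2} = \left(\frac{153}{10 \left(25 + 3\right)} + \left(10607 + 6057\right)\right) + 81 = \left(\frac{153}{10 \cdot 28} + 16664\right) + 81 = \left(\frac{153}{10} \cdot \frac{1}{28} + 16664\right) + 81 = \left(\frac{153}{280} + 16664\right) + 81 = \frac{4666073}{280} + 81 = \frac{4688753}{280}$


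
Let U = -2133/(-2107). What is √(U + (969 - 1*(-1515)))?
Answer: 9*√2779563/301 ≈ 49.850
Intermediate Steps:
U = 2133/2107 (U = -2133*(-1/2107) = 2133/2107 ≈ 1.0123)
√(U + (969 - 1*(-1515))) = √(2133/2107 + (969 - 1*(-1515))) = √(2133/2107 + (969 + 1515)) = √(2133/2107 + 2484) = √(5235921/2107) = 9*√2779563/301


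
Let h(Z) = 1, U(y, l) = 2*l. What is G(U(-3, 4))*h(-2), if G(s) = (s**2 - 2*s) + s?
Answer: 56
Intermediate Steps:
G(s) = s**2 - s
G(U(-3, 4))*h(-2) = ((2*4)*(-1 + 2*4))*1 = (8*(-1 + 8))*1 = (8*7)*1 = 56*1 = 56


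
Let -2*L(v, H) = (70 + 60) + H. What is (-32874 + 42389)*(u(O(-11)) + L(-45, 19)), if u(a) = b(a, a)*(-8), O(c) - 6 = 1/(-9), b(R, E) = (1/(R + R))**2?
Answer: -3985500475/5618 ≈ -7.0942e+5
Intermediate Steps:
b(R, E) = 1/(4*R**2) (b(R, E) = (1/(2*R))**2 = 1/(4*R**2))
O(c) = 53/9 (O(c) = 6 + 1/(-9) = 6 - 1/9 = 53/9)
u(a) = -2/a**2 (u(a) = (1/(4*a**2))*(-8) = -2/a**2)
L(v, H) = -65 - H/2 (L(v, H) = -((70 + 60) + H)/2 = -(130 + H)/2 = -65 - H/2)
(-32874 + 42389)*(u(O(-11)) + L(-45, 19)) = (-32874 + 42389)*(-2/(53/9)**2 + (-65 - 1/2*19)) = 9515*(-2*81/2809 + (-65 - 19/2)) = 9515*(-162/2809 - 149/2) = 9515*(-418865/5618) = -3985500475/5618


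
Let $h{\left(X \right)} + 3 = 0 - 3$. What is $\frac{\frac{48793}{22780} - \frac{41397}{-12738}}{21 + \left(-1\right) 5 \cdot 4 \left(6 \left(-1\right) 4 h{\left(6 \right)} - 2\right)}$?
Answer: $- \frac{260758149}{136332308860} \approx -0.0019127$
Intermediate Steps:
$h{\left(X \right)} = -6$ ($h{\left(X \right)} = -3 + \left(0 - 3\right) = -3 - 3 = -6$)
$\frac{\frac{48793}{22780} - \frac{41397}{-12738}}{21 + \left(-1\right) 5 \cdot 4 \left(6 \left(-1\right) 4 h{\left(6 \right)} - 2\right)} = \frac{\frac{48793}{22780} - \frac{41397}{-12738}}{21 + \left(-1\right) 5 \cdot 4 \left(6 \left(-1\right) 4 \left(-6\right) - 2\right)} = \frac{48793 \cdot \frac{1}{22780} - - \frac{13799}{4246}}{21 + \left(-5\right) 4 \left(\left(-6\right) 4 \left(-6\right) - 2\right)} = \frac{\frac{48793}{22780} + \frac{13799}{4246}}{21 - 20 \left(\left(-24\right) \left(-6\right) - 2\right)} = \frac{260758149}{48361940 \left(21 - 20 \left(144 - 2\right)\right)} = \frac{260758149}{48361940 \left(21 - 2840\right)} = \frac{260758149}{48361940 \left(-2819\right)} = \frac{260758149}{48361940} \left(- \frac{1}{2819}\right) = - \frac{260758149}{136332308860}$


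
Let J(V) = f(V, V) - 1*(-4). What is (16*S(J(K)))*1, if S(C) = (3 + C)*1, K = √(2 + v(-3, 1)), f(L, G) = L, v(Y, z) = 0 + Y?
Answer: 112 + 16*I ≈ 112.0 + 16.0*I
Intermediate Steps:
v(Y, z) = Y
K = I (K = √(2 - 3) = √(-1) = I ≈ 1.0*I)
J(V) = 4 + V (J(V) = V - 1*(-4) = V + 4 = 4 + V)
S(C) = 3 + C
(16*S(J(K)))*1 = (16*(3 + (4 + I)))*1 = (16*(7 + I))*1 = (112 + 16*I)*1 = 112 + 16*I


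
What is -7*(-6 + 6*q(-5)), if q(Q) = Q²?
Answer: -1008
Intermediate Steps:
-7*(-6 + 6*q(-5)) = -7*(-6 + 6*(-5)²) = -7*(-6 + 6*25) = -7*(-6 + 150) = -7*144 = -1008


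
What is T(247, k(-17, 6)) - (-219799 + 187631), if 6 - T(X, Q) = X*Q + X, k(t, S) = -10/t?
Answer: 540289/17 ≈ 31782.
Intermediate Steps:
T(X, Q) = 6 - X - Q*X (T(X, Q) = 6 - (X*Q + X) = 6 - (Q*X + X) = 6 - (X + Q*X) = 6 + (-X - Q*X) = 6 - X - Q*X)
T(247, k(-17, 6)) - (-219799 + 187631) = (6 - 1*247 - 1*(-10/(-17))*247) - (-219799 + 187631) = (6 - 247 - 1*(-10*(-1/17))*247) - 1*(-32168) = (6 - 247 - 1*10/17*247) + 32168 = (6 - 247 - 2470/17) + 32168 = -6567/17 + 32168 = 540289/17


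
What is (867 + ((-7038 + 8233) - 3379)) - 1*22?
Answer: -1339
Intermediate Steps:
(867 + ((-7038 + 8233) - 3379)) - 1*22 = (867 + (1195 - 3379)) - 22 = (867 - 2184) - 22 = -1317 - 22 = -1339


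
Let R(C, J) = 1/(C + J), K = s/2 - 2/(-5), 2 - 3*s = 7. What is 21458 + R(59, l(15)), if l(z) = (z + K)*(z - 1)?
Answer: 84630367/3944 ≈ 21458.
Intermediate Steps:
s = -5/3 (s = 2/3 - 1/3*7 = 2/3 - 7/3 = -5/3 ≈ -1.6667)
K = -13/30 (K = -5/3/2 - 2/(-5) = -5/3*1/2 - 2*(-1/5) = -5/6 + 2/5 = -13/30 ≈ -0.43333)
l(z) = (-1 + z)*(-13/30 + z) (l(z) = (z - 13/30)*(z - 1) = (-13/30 + z)*(-1 + z) = (-1 + z)*(-13/30 + z))
21458 + R(59, l(15)) = 21458 + 1/(59 + (13/30 + 15**2 - 43/30*15)) = 21458 + 1/(59 + (13/30 + 225 - 43/2)) = 21458 + 1/(59 + 3059/15) = 21458 + 1/(3944/15) = 21458 + 15/3944 = 84630367/3944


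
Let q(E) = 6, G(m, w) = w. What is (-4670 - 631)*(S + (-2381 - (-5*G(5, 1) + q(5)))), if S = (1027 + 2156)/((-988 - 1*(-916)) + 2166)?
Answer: 8808009075/698 ≈ 1.2619e+7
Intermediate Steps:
S = 1061/698 (S = 3183/((-988 + 916) + 2166) = 3183/(-72 + 2166) = 3183/2094 = 3183*(1/2094) = 1061/698 ≈ 1.5201)
(-4670 - 631)*(S + (-2381 - (-5*G(5, 1) + q(5)))) = (-4670 - 631)*(1061/698 + (-2381 - (-5*1 + 6))) = -5301*(1061/698 + (-2381 - (-5 + 6))) = -5301*(1061/698 + (-2381 - 1*1)) = -5301*(1061/698 + (-2381 - 1)) = -5301*(1061/698 - 2382) = -5301*(-1661575/698) = 8808009075/698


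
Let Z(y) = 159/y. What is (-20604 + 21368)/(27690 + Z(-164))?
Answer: 125296/4541001 ≈ 0.027592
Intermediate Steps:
(-20604 + 21368)/(27690 + Z(-164)) = (-20604 + 21368)/(27690 + 159/(-164)) = 764/(27690 + 159*(-1/164)) = 764/(27690 - 159/164) = 764/(4541001/164) = 764*(164/4541001) = 125296/4541001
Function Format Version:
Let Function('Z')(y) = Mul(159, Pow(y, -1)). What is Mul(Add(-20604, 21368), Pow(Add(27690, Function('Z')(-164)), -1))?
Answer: Rational(125296, 4541001) ≈ 0.027592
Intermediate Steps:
Mul(Add(-20604, 21368), Pow(Add(27690, Function('Z')(-164)), -1)) = Mul(Add(-20604, 21368), Pow(Add(27690, Mul(159, Pow(-164, -1))), -1)) = Mul(764, Pow(Add(27690, Mul(159, Rational(-1, 164))), -1)) = Mul(764, Pow(Add(27690, Rational(-159, 164)), -1)) = Mul(764, Pow(Rational(4541001, 164), -1)) = Mul(764, Rational(164, 4541001)) = Rational(125296, 4541001)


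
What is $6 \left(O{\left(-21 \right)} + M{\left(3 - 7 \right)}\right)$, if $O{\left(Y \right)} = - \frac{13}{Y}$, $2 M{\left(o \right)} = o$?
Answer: $- \frac{58}{7} \approx -8.2857$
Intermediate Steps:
$M{\left(o \right)} = \frac{o}{2}$
$6 \left(O{\left(-21 \right)} + M{\left(3 - 7 \right)}\right) = 6 \left(- \frac{13}{-21} + \frac{3 - 7}{2}\right) = 6 \left(\left(-13\right) \left(- \frac{1}{21}\right) + \frac{1}{2} \left(-4\right)\right) = 6 \left(\frac{13}{21} - 2\right) = 6 \left(- \frac{29}{21}\right) = - \frac{58}{7}$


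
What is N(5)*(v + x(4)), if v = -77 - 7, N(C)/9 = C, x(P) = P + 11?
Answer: -3105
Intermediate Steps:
x(P) = 11 + P
N(C) = 9*C
v = -84
N(5)*(v + x(4)) = (9*5)*(-84 + (11 + 4)) = 45*(-84 + 15) = 45*(-69) = -3105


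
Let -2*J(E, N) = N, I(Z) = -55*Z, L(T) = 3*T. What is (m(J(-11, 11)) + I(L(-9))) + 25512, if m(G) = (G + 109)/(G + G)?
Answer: 593727/22 ≈ 26988.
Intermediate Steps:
J(E, N) = -N/2
m(G) = (109 + G)/(2*G) (m(G) = (109 + G)/((2*G)) = (109 + G)*(1/(2*G)) = (109 + G)/(2*G))
(m(J(-11, 11)) + I(L(-9))) + 25512 = ((109 - 1/2*11)/(2*((-1/2*11))) - 165*(-9)) + 25512 = ((109 - 11/2)/(2*(-11/2)) - 55*(-27)) + 25512 = ((1/2)*(-2/11)*(207/2) + 1485) + 25512 = (-207/22 + 1485) + 25512 = 32463/22 + 25512 = 593727/22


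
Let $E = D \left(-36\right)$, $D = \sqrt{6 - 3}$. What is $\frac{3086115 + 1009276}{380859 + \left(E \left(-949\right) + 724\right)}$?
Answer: $\frac{1562731583953}{142104049201} - \frac{139914938124 \sqrt{3}}{142104049201} \approx 9.2917$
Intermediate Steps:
$D = \sqrt{3} \approx 1.732$
$E = - 36 \sqrt{3}$ ($E = \sqrt{3} \left(-36\right) = - 36 \sqrt{3} \approx -62.354$)
$\frac{3086115 + 1009276}{380859 + \left(E \left(-949\right) + 724\right)} = \frac{3086115 + 1009276}{380859 + \left(- 36 \sqrt{3} \left(-949\right) + 724\right)} = \frac{4095391}{380859 + \left(34164 \sqrt{3} + 724\right)} = \frac{4095391}{380859 + \left(724 + 34164 \sqrt{3}\right)} = \frac{4095391}{381583 + 34164 \sqrt{3}}$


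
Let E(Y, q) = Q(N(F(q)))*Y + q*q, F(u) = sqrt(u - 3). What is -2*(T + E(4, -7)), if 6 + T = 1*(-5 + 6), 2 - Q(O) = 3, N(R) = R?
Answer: -80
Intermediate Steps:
F(u) = sqrt(-3 + u)
Q(O) = -1 (Q(O) = 2 - 1*3 = 2 - 3 = -1)
T = -5 (T = -6 + 1*(-5 + 6) = -6 + 1*1 = -6 + 1 = -5)
E(Y, q) = q**2 - Y (E(Y, q) = -Y + q*q = -Y + q**2 = q**2 - Y)
-2*(T + E(4, -7)) = -2*(-5 + ((-7)**2 - 1*4)) = -2*(-5 + (49 - 4)) = -2*(-5 + 45) = -2*40 = -80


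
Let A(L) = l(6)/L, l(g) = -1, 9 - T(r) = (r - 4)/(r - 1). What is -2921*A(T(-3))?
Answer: 11684/29 ≈ 402.90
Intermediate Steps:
T(r) = 9 - (-4 + r)/(-1 + r) (T(r) = 9 - (r - 4)/(r - 1) = 9 - (-4 + r)/(-1 + r))
A(L) = -1/L
-2921*A(T(-3)) = -(-2921)/((-5 + 8*(-3))/(-1 - 3)) = -(-2921)/((-5 - 24)/(-4)) = -(-2921)/((-¼*(-29))) = -(-2921)/29/4 = -(-2921)*4/29 = -2921*(-4/29) = 11684/29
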